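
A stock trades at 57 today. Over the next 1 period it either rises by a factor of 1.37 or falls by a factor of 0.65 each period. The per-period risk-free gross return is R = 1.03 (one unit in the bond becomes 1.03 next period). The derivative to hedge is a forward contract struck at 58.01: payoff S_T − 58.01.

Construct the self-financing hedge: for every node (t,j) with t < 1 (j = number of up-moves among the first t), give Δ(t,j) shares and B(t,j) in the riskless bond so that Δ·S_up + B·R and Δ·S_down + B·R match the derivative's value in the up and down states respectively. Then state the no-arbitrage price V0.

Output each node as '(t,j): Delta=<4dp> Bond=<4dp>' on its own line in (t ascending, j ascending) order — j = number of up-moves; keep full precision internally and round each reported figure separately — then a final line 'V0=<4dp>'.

(0,0): Delta=1.0000 Bond=-56.3204
V0=0.6796

No-arbitrage ⇒ martingale measure with p* = (R−d)/(u−d) = 0.5278.
Terminal payoffs: V(1,0)=-20.9600, V(1,1)=20.0800
  t=0,j=0: stock 57.0000 → up 78.0900 (V=20.0800), down 37.0500 (V=-20.9600). Price 0.6796; hedge Δ=1.0000, bond B=-56.3204.
Check: Δ(0,0)·S0 + B(0,0) = 0.6796 = V0.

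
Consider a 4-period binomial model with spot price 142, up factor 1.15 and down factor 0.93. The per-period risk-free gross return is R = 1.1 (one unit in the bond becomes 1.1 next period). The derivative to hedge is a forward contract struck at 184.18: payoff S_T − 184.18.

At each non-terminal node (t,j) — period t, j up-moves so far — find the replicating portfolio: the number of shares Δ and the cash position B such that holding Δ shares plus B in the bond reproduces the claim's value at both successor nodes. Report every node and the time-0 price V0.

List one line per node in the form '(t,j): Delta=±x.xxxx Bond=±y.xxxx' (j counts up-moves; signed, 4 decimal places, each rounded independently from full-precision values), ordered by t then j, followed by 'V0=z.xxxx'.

The replicating-portfolio and risk-neutral prices coincide; use p* = (1.1−0.93)/(1.15−0.93) = 0.7727 for the latter.
Terminal payoffs: V(4,0)=-77.9566, V(4,1)=-52.8285, V(4,2)=-21.7561, V(4,3)=16.6668, V(4,4)=64.1789
  t=3,j=0: stock 114.2187 → up 131.3515 (V=-52.8285), down 106.2234 (V=-77.9566). Price -53.2177; hedge Δ=1.0000, bond B=-167.4364.
  t=3,j=1: stock 141.2382 → up 162.4239 (V=-21.7561), down 131.3515 (V=-52.8285). Price -26.1982; hedge Δ=1.0000, bond B=-167.4364.
  t=3,j=2: stock 174.6493 → up 200.8468 (V=16.6668), down 162.4239 (V=-21.7561). Price 7.2130; hedge Δ=1.0000, bond B=-167.4364.
  t=3,j=3: stock 215.9642 → up 248.3589 (V=64.1789), down 200.8468 (V=16.6668). Price 48.5279; hedge Δ=1.0000, bond B=-167.4364.
  t=2,j=0: stock 122.8158 → up 141.2382 (V=-26.1982), down 114.2187 (V=-53.2177). Price -29.3991; hedge Δ=1.0000, bond B=-152.2149.
  t=2,j=1: stock 151.8690 → up 174.6493 (V=7.2130), down 141.2382 (V=-26.1982). Price -0.3459; hedge Δ=1.0000, bond B=-152.2149.
  t=2,j=2: stock 187.7950 → up 215.9642 (V=48.5279), down 174.6493 (V=7.2130). Price 35.5801; hedge Δ=1.0000, bond B=-152.2149.
  t=1,j=0: stock 132.0600 → up 151.8690 (V=-0.3459), down 122.8158 (V=-29.3991). Price -6.3172; hedge Δ=1.0000, bond B=-138.3772.
  t=1,j=1: stock 163.3000 → up 187.7950 (V=35.5801), down 151.8690 (V=-0.3459). Price 24.9228; hedge Δ=1.0000, bond B=-138.3772.
  t=0,j=0: stock 142.0000 → up 163.3000 (V=24.9228), down 132.0600 (V=-6.3172). Price 16.2026; hedge Δ=1.0000, bond B=-125.7974.
Self-financing check: at every node Δ·S+B equals the discounted successor values.

(0,0): Delta=1.0000 Bond=-125.7974
(1,0): Delta=1.0000 Bond=-138.3772
(1,1): Delta=1.0000 Bond=-138.3772
(2,0): Delta=1.0000 Bond=-152.2149
(2,1): Delta=1.0000 Bond=-152.2149
(2,2): Delta=1.0000 Bond=-152.2149
(3,0): Delta=1.0000 Bond=-167.4364
(3,1): Delta=1.0000 Bond=-167.4364
(3,2): Delta=1.0000 Bond=-167.4364
(3,3): Delta=1.0000 Bond=-167.4364
V0=16.2026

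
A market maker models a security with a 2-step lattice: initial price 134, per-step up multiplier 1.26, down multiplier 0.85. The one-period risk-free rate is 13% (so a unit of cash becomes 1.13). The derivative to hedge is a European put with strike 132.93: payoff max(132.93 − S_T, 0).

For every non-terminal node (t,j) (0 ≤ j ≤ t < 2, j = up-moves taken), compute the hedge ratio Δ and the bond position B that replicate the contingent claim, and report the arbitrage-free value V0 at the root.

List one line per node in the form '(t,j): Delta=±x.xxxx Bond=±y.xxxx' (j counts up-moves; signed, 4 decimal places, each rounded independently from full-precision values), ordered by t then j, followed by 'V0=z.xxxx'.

(0,0): Delta=-0.1845 Bond=27.5599
(1,0): Delta=-0.7734 Bond=98.2191
(1,1): Delta=0.0000 Bond=0.0000
V0=2.8435

Since d<R<u, set p* = (R−d)/(u−d) = 0.6829; price each node as the discounted p*-expectation of its children.
Payoff layer (t=2): V(2,0)=36.1150, V(2,1)=0.0000, V(2,2)=0.0000
  t=1,j=0: stock 113.9000 → up 143.5140 (V=0.0000), down 96.8150 (V=36.1150). Price 10.1337; hedge Δ=-0.7734, bond B=98.2191.
  t=1,j=1: stock 168.8400 → up 212.7384 (V=0.0000), down 143.5140 (V=0.0000). Price 0.0000; hedge Δ=0.0000, bond B=0.0000.
  t=0,j=0: stock 134.0000 → up 168.8400 (V=0.0000), down 113.9000 (V=10.1337). Price 2.8435; hedge Δ=-0.1845, bond B=27.5599.
Each (Δ,B) replicates both successor values, so the strategy is self-financing and V0 is arbitrage-free.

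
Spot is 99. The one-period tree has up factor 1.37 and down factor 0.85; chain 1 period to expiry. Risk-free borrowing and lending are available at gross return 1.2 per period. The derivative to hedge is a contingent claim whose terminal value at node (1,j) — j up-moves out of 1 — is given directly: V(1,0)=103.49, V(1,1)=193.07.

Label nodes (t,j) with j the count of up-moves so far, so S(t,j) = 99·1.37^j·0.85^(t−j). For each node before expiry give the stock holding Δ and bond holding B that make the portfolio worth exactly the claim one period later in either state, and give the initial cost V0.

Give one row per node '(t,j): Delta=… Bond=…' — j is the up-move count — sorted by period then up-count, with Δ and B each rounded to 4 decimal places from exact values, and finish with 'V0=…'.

Under the risk-neutral measure, an up-move has probability p* = (R−d)/(u−d) = 0.6731 and values discount at R = 1.2.
Payoff layer (t=1): V(1,0)=103.4900, V(1,1)=193.0700
Node (0,0) S=99.0000: V=(p*·193.0700+(1−p*)·103.4900)/1.2=136.4869; Δ=(193.0700−103.4900)/(135.6300−84.1500)=1.7401; B=V−Δ·S=-35.7824
Each (Δ,B) replicates both successor values, so the strategy is self-financing and V0 is arbitrage-free.

(0,0): Delta=1.7401 Bond=-35.7824
V0=136.4869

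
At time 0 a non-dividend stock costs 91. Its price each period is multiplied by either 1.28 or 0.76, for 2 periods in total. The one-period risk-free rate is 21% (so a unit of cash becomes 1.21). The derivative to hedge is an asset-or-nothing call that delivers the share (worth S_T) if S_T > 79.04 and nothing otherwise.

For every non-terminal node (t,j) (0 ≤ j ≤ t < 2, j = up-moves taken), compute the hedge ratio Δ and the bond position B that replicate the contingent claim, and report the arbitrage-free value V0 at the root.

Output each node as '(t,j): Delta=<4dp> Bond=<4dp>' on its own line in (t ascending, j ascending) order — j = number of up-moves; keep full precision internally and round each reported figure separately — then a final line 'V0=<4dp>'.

(0,0): Delta=1.1236 Bond=-11.8960
(1,0): Delta=2.4615 Bond=-106.9276
(1,1): Delta=1.0000 Bond=0.0000
V0=90.3494

Risk-neutral probability p* = (R−d)/(u−d) = (1.21−0.76)/(1.28−0.76) = 0.8654.
At expiry t=2: V(2,0)=0.0000, V(2,1)=88.5248, V(2,2)=149.0944
  t=1,j=0: stock 69.1600 → up 88.5248 (V=88.5248), down 52.5616 (V=0.0000). Price 63.3124; hedge Δ=2.4615, bond B=-106.9276.
  t=1,j=1: stock 116.4800 → up 149.0944 (V=149.0944), down 88.5248 (V=88.5248). Price 116.4800; hedge Δ=1.0000, bond B=0.0000.
  t=0,j=0: stock 91.0000 → up 116.4800 (V=116.4800), down 69.1600 (V=63.3124). Price 90.3494; hedge Δ=1.1236, bond B=-11.8960.
Check: Δ(0,0)·S0 + B(0,0) = 90.3494 = V0.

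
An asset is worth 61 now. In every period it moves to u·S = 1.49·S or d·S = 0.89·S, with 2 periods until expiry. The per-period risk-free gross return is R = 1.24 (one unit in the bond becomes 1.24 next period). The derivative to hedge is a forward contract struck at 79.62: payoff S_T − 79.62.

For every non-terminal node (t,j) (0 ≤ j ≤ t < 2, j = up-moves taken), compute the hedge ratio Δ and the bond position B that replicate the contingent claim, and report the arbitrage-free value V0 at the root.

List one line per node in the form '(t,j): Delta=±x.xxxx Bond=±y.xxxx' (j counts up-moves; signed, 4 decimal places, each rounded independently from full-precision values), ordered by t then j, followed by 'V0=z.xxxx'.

(0,0): Delta=1.0000 Bond=-51.7820
(1,0): Delta=1.0000 Bond=-64.2097
(1,1): Delta=1.0000 Bond=-64.2097
V0=9.2180

The replicating-portfolio and risk-neutral prices coincide; use p* = (1.24−0.89)/(1.49−0.89) = 0.5833 for the latter.
Terminal values V(2,·): V(2,0)=-31.3019, V(2,1)=1.2721, V(2,2)=55.8061
  t=1,j=0: stock 54.2900 → up 80.8921 (V=1.2721), down 48.3181 (V=-31.3019). Price -9.9197; hedge Δ=1.0000, bond B=-64.2097.
  t=1,j=1: stock 90.8900 → up 135.4261 (V=55.8061), down 80.8921 (V=1.2721). Price 26.6803; hedge Δ=1.0000, bond B=-64.2097.
  t=0,j=0: stock 61.0000 → up 90.8900 (V=26.6803), down 54.2900 (V=-9.9197). Price 9.2180; hedge Δ=1.0000, bond B=-51.7820.
Each (Δ,B) replicates both successor values, so the strategy is self-financing and V0 is arbitrage-free.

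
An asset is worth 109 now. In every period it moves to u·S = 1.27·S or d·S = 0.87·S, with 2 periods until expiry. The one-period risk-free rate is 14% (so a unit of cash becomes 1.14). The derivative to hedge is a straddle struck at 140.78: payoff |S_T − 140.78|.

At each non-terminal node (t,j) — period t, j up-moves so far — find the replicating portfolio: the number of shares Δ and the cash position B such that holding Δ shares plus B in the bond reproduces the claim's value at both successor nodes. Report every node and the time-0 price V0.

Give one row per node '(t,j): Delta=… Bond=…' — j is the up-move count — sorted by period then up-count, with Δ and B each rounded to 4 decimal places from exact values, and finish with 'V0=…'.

(0,0): Delta=-0.0487 Bond=29.1895
(1,0): Delta=-1.0000 Bond=123.4912
(1,1): Delta=0.2651 Bond=-10.1610
V0=23.8851

No-arbitrage ⇒ martingale measure with p* = (R−d)/(u−d) = 0.6750.
At expiry t=2: V(2,0)=58.2779, V(2,1)=20.3459, V(2,2)=35.0261
Node (1,0) S=94.8300: V=(p*·20.3459+(1−p*)·58.2779)/1.14=28.6612; Δ=(20.3459−58.2779)/(120.4341−82.5021)=-1.0000; B=V−Δ·S=123.4912
Node (1,1) S=138.4300: V=(p*·35.0261+(1−p*)·20.3459)/1.14=26.5395; Δ=(35.0261−20.3459)/(175.8061−120.4341)=0.2651; B=V−Δ·S=-10.1610
Node (0,0) S=109.0000: V=(p*·26.5395+(1−p*)·28.6612)/1.14=23.8851; Δ=(26.5395−28.6612)/(138.4300−94.8300)=-0.0487; B=V−Δ·S=29.1895
The time-0 hedge costs 23.8851, which is the no-arbitrage price.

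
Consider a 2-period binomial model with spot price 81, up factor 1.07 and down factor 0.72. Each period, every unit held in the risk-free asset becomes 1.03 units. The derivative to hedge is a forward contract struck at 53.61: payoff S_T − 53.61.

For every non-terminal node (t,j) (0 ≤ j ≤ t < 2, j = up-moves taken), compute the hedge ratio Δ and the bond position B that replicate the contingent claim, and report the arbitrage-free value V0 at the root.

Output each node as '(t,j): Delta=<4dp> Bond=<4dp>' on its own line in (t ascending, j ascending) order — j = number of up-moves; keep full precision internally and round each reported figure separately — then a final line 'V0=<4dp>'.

Since d<R<u, set p* = (R−d)/(u−d) = 0.8857; price each node as the discounted p*-expectation of its children.
Payoff layer (t=2): V(2,0)=-11.6196, V(2,1)=8.7924, V(2,2)=39.1269
(1,0): S=58.3200. Δ = (V_up−V_dn)/(S_up−S_dn) = (8.7924−-11.6196)/(62.4024−41.9904) = 1.0000. V = [p*·8.7924 + (1−p*)·-11.6196]/1.03 = 6.2715. B = V − Δ·S = -52.0485.
(1,1): S=86.6700. Δ = (V_up−V_dn)/(S_up−S_dn) = (39.1269−8.7924)/(92.7369−62.4024) = 1.0000. V = [p*·39.1269 + (1−p*)·8.7924]/1.03 = 34.6215. B = V − Δ·S = -52.0485.
(0,0): S=81.0000. Δ = (V_up−V_dn)/(S_up−S_dn) = (34.6215−6.2715)/(86.6700−58.3200) = 1.0000. V = [p*·34.6215 + (1−p*)·6.2715]/1.03 = 30.4674. B = V − Δ·S = -50.5326.
Each (Δ,B) replicates both successor values, so the strategy is self-financing and V0 is arbitrage-free.

(0,0): Delta=1.0000 Bond=-50.5326
(1,0): Delta=1.0000 Bond=-52.0485
(1,1): Delta=1.0000 Bond=-52.0485
V0=30.4674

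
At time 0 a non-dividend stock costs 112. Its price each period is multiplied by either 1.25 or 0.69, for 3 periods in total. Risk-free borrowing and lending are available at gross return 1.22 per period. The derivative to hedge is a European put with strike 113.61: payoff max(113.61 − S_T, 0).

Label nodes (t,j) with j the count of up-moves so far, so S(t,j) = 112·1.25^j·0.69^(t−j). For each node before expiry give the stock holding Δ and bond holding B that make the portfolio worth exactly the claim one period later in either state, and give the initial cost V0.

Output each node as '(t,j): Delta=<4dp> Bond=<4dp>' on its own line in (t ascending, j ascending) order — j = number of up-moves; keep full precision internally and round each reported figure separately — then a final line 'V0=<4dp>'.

(0,0): Delta=-0.0519 Bond=6.0326
(1,0): Delta=-0.8720 Bond=70.7362
(1,1): Delta=-0.0263 Bond=3.7725
(2,0): Delta=-1.0000 Bond=93.1230
(2,1): Delta=-0.8680 Bond=85.9119
(2,2): Delta=0.0000 Bond=0.0000
V0=0.2172

No-arbitrage ⇒ martingale measure with p* = (R−d)/(u−d) = 0.9464.
Payoff layer (t=3): V(3,0)=76.8170, V(3,1)=46.9560, V(3,2)=0.0000, V(3,3)=0.0000
  t=2,j=0: stock 53.3232 → up 66.6540 (V=46.9560), down 36.7930 (V=76.8170). Price 39.7998; hedge Δ=-1.0000, bond B=93.1230.
  t=2,j=1: stock 96.6000 → up 120.7500 (V=0.0000), down 66.6540 (V=46.9560). Price 2.0619; hedge Δ=-0.8680, bond B=85.9119.
  t=2,j=2: stock 175.0000 → up 218.7500 (V=0.0000), down 120.7500 (V=0.0000). Price 0.0000; hedge Δ=0.0000, bond B=0.0000.
  t=1,j=0: stock 77.2800 → up 96.6000 (V=2.0619), down 53.3232 (V=39.7998). Price 3.3472; hedge Δ=-0.8720, bond B=70.7362.
  t=1,j=1: stock 140.0000 → up 175.0000 (V=0.0000), down 96.6000 (V=2.0619). Price 0.0905; hedge Δ=-0.0263, bond B=3.7725.
  t=0,j=0: stock 112.0000 → up 140.0000 (V=0.0905), down 77.2800 (V=3.3472). Price 0.2172; hedge Δ=-0.0519, bond B=6.0326.
Check: Δ(0,0)·S0 + B(0,0) = 0.2172 = V0.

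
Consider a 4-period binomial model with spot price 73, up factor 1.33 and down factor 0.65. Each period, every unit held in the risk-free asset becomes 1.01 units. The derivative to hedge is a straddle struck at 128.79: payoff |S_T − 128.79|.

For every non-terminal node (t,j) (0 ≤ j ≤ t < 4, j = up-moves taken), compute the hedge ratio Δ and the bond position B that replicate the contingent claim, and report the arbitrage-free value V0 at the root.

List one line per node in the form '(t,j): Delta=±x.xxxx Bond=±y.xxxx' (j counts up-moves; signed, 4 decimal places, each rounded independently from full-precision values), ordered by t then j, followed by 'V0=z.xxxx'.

Under the risk-neutral measure, an up-move has probability p* = (R−d)/(u−d) = 0.5294 and values discount at R = 1.01.
Payoff layer (t=4): V(4,0)=115.7590, V(4,1)=102.1267, V(4,2)=74.2327, V(4,3)=17.1574, V(4,4)=99.6275
(3,0): S=20.0476. Δ = (V_up−V_dn)/(S_up−S_dn) = (102.1267−115.7590)/(26.6633−13.0310) = -1.0000. V = [p*·102.1267 + (1−p*)·115.7590]/1.01 = 107.4672. B = V − Δ·S = 127.5149.
(3,1): S=41.0205. Δ = (V_up−V_dn)/(S_up−S_dn) = (74.2327−102.1267)/(54.5573−26.6633) = -1.0000. V = [p*·74.2327 + (1−p*)·102.1267]/1.01 = 86.4943. B = V − Δ·S = 127.5149.
(3,2): S=83.9343. Δ = (V_up−V_dn)/(S_up−S_dn) = (17.1574−74.2327)/(111.6326−54.5573) = -1.0000. V = [p*·17.1574 + (1−p*)·74.2327]/1.01 = 43.5805. B = V − Δ·S = 127.5149.
(3,3): S=171.7425. Δ = (V_up−V_dn)/(S_up−S_dn) = (99.6275−17.1574)/(228.4175−111.6326) = 0.7062. V = [p*·99.6275 + (1−p*)·17.1574]/1.01 = 60.2159. B = V − Δ·S = -61.0638.
(2,0): S=30.8425. Δ = (V_up−V_dn)/(S_up−S_dn) = (86.4943−107.4672)/(41.0205−20.0476) = -1.0000. V = [p*·86.4943 + (1−p*)·107.4672]/1.01 = 95.4098. B = V − Δ·S = 126.2523.
(2,1): S=63.1085. Δ = (V_up−V_dn)/(S_up−S_dn) = (43.5805−86.4943)/(83.9343−41.0205) = -1.0000. V = [p*·43.5805 + (1−p*)·86.4943]/1.01 = 63.1438. B = V − Δ·S = 126.2523.
(2,2): S=129.1297. Δ = (V_up−V_dn)/(S_up−S_dn) = (60.2159−43.5805)/(171.7425−83.9343) = 0.1895. V = [p*·60.2159 + (1−p*)·43.5805]/1.01 = 51.8688. B = V − Δ·S = 27.4051.
(1,0): S=47.4500. Δ = (V_up−V_dn)/(S_up−S_dn) = (63.1438−95.4098)/(63.1085−30.8425) = -1.0000. V = [p*·63.1438 + (1−p*)·95.4098]/1.01 = 77.5523. B = V − Δ·S = 125.0023.
(1,1): S=97.0900. Δ = (V_up−V_dn)/(S_up−S_dn) = (51.8688−63.1438)/(129.1297−63.1085) = -0.1708. V = [p*·51.8688 + (1−p*)·63.1438]/1.01 = 56.6086. B = V − Δ·S = 73.1895.
(0,0): S=73.0000. Δ = (V_up−V_dn)/(S_up−S_dn) = (56.6086−77.5523)/(97.0900−47.4500) = -0.4219. V = [p*·56.6086 + (1−p*)·77.5523]/1.01 = 65.8064. B = V − Δ·S = 96.6060.
The time-0 hedge costs 65.8064, which is the no-arbitrage price.

(0,0): Delta=-0.4219 Bond=96.6060
(1,0): Delta=-1.0000 Bond=125.0023
(1,1): Delta=-0.1708 Bond=73.1895
(2,0): Delta=-1.0000 Bond=126.2523
(2,1): Delta=-1.0000 Bond=126.2523
(2,2): Delta=0.1895 Bond=27.4051
(3,0): Delta=-1.0000 Bond=127.5149
(3,1): Delta=-1.0000 Bond=127.5149
(3,2): Delta=-1.0000 Bond=127.5149
(3,3): Delta=0.7062 Bond=-61.0638
V0=65.8064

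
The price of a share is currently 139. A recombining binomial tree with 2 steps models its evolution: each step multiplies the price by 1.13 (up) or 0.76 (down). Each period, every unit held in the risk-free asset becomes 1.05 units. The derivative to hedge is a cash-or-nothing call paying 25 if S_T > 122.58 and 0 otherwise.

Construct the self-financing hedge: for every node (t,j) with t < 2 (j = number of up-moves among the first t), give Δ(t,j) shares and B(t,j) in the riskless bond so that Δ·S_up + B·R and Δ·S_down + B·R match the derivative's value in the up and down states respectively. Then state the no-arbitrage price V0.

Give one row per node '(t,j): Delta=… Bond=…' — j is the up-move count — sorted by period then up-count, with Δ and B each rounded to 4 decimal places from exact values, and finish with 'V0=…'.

No-arbitrage ⇒ martingale measure with p* = (R−d)/(u−d) = 0.7838.
At expiry t=2: V(2,0)=0.0000, V(2,1)=0.0000, V(2,2)=25.0000
Node (1,0) S=105.6400: V=(p*·0.0000+(1−p*)·0.0000)/1.05=0.0000; Δ=(0.0000−0.0000)/(119.3732−80.2864)=0.0000; B=V−Δ·S=0.0000
Node (1,1) S=157.0700: V=(p*·25.0000+(1−p*)·0.0000)/1.05=18.6615; Δ=(25.0000−0.0000)/(177.4891−119.3732)=0.4302; B=V−Δ·S=-48.9060
Node (0,0) S=139.0000: V=(p*·18.6615+(1−p*)·0.0000)/1.05=13.9301; Δ=(18.6615−0.0000)/(157.0700−105.6400)=0.3629; B=V−Δ·S=-36.5064
Root portfolio cost Δ·139+B reproduces V0=13.9301.

(0,0): Delta=0.3629 Bond=-36.5064
(1,0): Delta=0.0000 Bond=0.0000
(1,1): Delta=0.4302 Bond=-48.9060
V0=13.9301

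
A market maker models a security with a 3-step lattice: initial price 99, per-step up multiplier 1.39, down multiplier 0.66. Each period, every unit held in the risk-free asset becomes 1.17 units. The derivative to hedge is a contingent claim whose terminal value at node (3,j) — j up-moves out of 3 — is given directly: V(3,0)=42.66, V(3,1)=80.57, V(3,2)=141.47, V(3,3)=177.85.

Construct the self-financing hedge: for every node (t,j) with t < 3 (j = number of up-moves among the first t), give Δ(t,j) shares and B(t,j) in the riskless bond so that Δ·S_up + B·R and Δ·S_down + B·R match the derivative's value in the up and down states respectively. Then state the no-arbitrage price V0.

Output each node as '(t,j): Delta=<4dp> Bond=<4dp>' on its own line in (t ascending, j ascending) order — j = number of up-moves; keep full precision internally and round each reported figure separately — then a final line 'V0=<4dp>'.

(0,0): Delta=0.4735 Bond=40.2712
(1,0): Delta=0.9671 Bond=14.8652
(1,1): Delta=0.3724 Bond=61.0301
(2,0): Delta=1.2042 Bond=7.1668
(2,1): Delta=0.9185 Bond=21.8032
(2,2): Delta=0.2605 Bond=92.8021
V0=87.1483

Since d<R<u, set p* = (R−d)/(u−d) = 0.6986; price each node as the discounted p*-expectation of its children.
At expiry t=3: V(3,0)=42.6600, V(3,1)=80.5700, V(3,2)=141.4700, V(3,3)=177.8500
Node (2,0) S=43.1244: V=(p*·80.5700+(1−p*)·42.6600)/1.17=59.0983; Δ=(80.5700−42.6600)/(59.9429−28.4621)=1.2042; B=V−Δ·S=7.1668
Node (2,1) S=90.8226: V=(p*·141.4700+(1−p*)·80.5700)/1.17=105.2278; Δ=(141.4700−80.5700)/(126.2434−59.9429)=0.9185; B=V−Δ·S=21.8032
Node (2,2) S=191.2779: V=(p*·177.8500+(1−p*)·141.4700)/1.17=142.6377; Δ=(177.8500−141.4700)/(265.8763−126.2434)=0.2605; B=V−Δ·S=92.8021
Node (1,0) S=65.3400: V=(p*·105.2278+(1−p*)·59.0983)/1.17=78.0562; Δ=(105.2278−59.0983)/(90.8226−43.1244)=0.9671; B=V−Δ·S=14.8652
Node (1,1) S=137.6100: V=(p*·142.6377+(1−p*)·105.2278)/1.17=112.2765; Δ=(142.6377−105.2278)/(191.2779−90.8226)=0.3724; B=V−Δ·S=61.0301
Node (0,0) S=99.0000: V=(p*·112.2765+(1−p*)·78.0562)/1.17=87.1483; Δ=(112.2765−78.0562)/(137.6100−65.3400)=0.4735; B=V−Δ·S=40.2712
The time-0 hedge costs 87.1483, which is the no-arbitrage price.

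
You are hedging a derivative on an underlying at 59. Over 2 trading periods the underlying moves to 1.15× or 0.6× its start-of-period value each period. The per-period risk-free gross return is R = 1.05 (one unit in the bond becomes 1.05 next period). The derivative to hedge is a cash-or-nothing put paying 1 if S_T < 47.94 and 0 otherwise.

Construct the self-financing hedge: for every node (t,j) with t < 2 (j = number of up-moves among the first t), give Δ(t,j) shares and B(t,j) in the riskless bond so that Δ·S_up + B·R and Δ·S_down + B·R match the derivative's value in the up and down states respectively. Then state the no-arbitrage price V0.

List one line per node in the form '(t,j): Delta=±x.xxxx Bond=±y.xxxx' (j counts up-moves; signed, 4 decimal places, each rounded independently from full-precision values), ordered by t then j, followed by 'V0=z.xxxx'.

Risk-neutral probability p* = (R−d)/(u−d) = (1.05−0.6)/(1.15−0.6) = 0.8182.
Terminal payoffs: V(2,0)=1.0000, V(2,1)=1.0000, V(2,2)=0.0000
  t=1,j=0: stock 35.4000 → up 40.7100 (V=1.0000), down 21.2400 (V=1.0000). Price 0.9524; hedge Δ=0.0000, bond B=0.9524.
  t=1,j=1: stock 67.8500 → up 78.0275 (V=0.0000), down 40.7100 (V=1.0000). Price 0.1732; hedge Δ=-0.0268, bond B=1.9913.
  t=0,j=0: stock 59.0000 → up 67.8500 (V=0.1732), down 35.4000 (V=0.9524). Price 0.2998; hedge Δ=-0.0240, bond B=1.7166.
Each (Δ,B) replicates both successor values, so the strategy is self-financing and V0 is arbitrage-free.

(0,0): Delta=-0.0240 Bond=1.7166
(1,0): Delta=0.0000 Bond=0.9524
(1,1): Delta=-0.0268 Bond=1.9913
V0=0.2998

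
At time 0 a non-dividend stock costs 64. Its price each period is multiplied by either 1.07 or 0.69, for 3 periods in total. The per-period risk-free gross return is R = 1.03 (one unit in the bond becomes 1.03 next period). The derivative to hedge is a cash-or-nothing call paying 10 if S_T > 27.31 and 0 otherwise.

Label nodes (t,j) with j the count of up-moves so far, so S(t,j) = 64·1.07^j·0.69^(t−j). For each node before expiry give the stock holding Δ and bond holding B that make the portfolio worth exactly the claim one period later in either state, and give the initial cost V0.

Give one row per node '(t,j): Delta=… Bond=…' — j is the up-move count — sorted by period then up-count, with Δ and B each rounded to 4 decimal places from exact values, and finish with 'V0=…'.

(0,0): Delta=0.0043 Bond=8.8659
(1,0): Delta=0.0609 Bond=6.6321
(1,1): Delta=0.0000 Bond=9.4260
(2,0): Delta=0.8637 Bond=-17.6290
(2,1): Delta=0.0000 Bond=9.7087
(2,2): Delta=0.0000 Bond=9.7087
V0=9.1407

Risk-neutral probability p* = (R−d)/(u−d) = (1.03−0.69)/(1.07−0.69) = 0.8947.
Payoff layer (t=3): V(3,0)=0.0000, V(3,1)=10.0000, V(3,2)=10.0000, V(3,3)=10.0000
  t=2,j=0: stock 30.4704 → up 32.6033 (V=10.0000), down 21.0246 (V=0.0000). Price 8.6868; hedge Δ=0.8637, bond B=-17.6290.
  t=2,j=1: stock 47.2512 → up 50.5588 (V=10.0000), down 32.6033 (V=10.0000). Price 9.7087; hedge Δ=0.0000, bond B=9.7087.
  t=2,j=2: stock 73.2736 → up 78.4028 (V=10.0000), down 50.5588 (V=10.0000). Price 9.7087; hedge Δ=0.0000, bond B=9.7087.
  t=1,j=0: stock 44.1600 → up 47.2512 (V=9.7087), down 30.4704 (V=8.6868). Price 9.3215; hedge Δ=0.0609, bond B=6.6321.
  t=1,j=1: stock 68.4800 → up 73.2736 (V=9.7087), down 47.2512 (V=9.7087). Price 9.4260; hedge Δ=0.0000, bond B=9.4260.
  t=0,j=0: stock 64.0000 → up 68.4800 (V=9.4260), down 44.1600 (V=9.3215). Price 9.1407; hedge Δ=0.0043, bond B=8.8659.
Check: Δ(0,0)·S0 + B(0,0) = 9.1407 = V0.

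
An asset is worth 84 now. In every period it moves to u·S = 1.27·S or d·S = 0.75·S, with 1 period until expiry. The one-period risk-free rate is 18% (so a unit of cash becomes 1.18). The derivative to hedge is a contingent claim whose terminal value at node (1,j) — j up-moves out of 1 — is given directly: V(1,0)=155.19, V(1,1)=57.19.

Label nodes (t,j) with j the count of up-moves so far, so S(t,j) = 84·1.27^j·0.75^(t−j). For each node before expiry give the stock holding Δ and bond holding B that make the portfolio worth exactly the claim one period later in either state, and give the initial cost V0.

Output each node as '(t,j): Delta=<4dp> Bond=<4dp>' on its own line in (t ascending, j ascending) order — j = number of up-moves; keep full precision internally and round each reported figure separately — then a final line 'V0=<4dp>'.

(0,0): Delta=-2.2436 Bond=251.3018
V0=62.8403

Since d<R<u, set p* = (R−d)/(u−d) = 0.8269; price each node as the discounted p*-expectation of its children.
Terminal payoffs: V(1,0)=155.1900, V(1,1)=57.1900
  t=0,j=0: stock 84.0000 → up 106.6800 (V=57.1900), down 63.0000 (V=155.1900). Price 62.8403; hedge Δ=-2.2436, bond B=251.3018.
Root portfolio cost Δ·84+B reproduces V0=62.8403.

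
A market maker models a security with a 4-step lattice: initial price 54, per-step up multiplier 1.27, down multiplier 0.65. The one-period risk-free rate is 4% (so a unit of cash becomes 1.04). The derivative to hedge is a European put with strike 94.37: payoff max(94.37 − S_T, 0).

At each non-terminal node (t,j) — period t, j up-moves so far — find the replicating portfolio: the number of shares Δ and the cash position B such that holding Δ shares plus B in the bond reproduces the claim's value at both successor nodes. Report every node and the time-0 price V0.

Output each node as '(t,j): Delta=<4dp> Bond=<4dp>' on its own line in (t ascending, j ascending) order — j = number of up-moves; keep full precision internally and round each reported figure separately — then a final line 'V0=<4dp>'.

(0,0): Delta=-0.6953 Bond=70.3833
(1,0): Delta=-1.0000 Bond=83.8946
(1,1): Delta=-0.6033 Bond=66.8908
(2,0): Delta=-1.0000 Bond=87.2504
(2,1): Delta=-1.0000 Bond=87.2504
(2,2): Delta=-0.4836 Bond=59.1375
(3,0): Delta=-1.0000 Bond=90.7404
(3,1): Delta=-1.0000 Bond=90.7404
(3,2): Delta=-1.0000 Bond=90.7404
(3,3): Delta=-0.3277 Bond=44.2604
V0=32.8386

Since d<R<u, set p* = (R−d)/(u−d) = 0.6290; price each node as the discounted p*-expectation of its children.
Terminal payoffs: V(4,0)=84.7307, V(4,1)=75.5362, V(4,2)=57.5717, V(4,3)=22.4718, V(4,4)=0.0000
(3,0): S=14.8298. Δ = (V_up−V_dn)/(S_up−S_dn) = (75.5362−84.7307)/(18.8338−9.6393) = -1.0000. V = [p*·75.5362 + (1−p*)·84.7307]/1.04 = 75.9106. B = V − Δ·S = 90.7404.
(3,1): S=28.9751. Δ = (V_up−V_dn)/(S_up−S_dn) = (57.5717−75.5362)/(36.7983−18.8338) = -1.0000. V = [p*·57.5717 + (1−p*)·75.5362]/1.04 = 61.7653. B = V − Δ·S = 90.7404.
(3,2): S=56.6128. Δ = (V_up−V_dn)/(S_up−S_dn) = (22.4718−57.5717)/(71.8982−36.7983) = -1.0000. V = [p*·22.4718 + (1−p*)·57.5717]/1.04 = 34.1276. B = V − Δ·S = 90.7404.
(3,3): S=110.6127. Δ = (V_up−V_dn)/(S_up−S_dn) = (0.0000−22.4718)/(140.4781−71.8982) = -0.3277. V = [p*·0.0000 + (1−p*)·22.4718]/1.04 = 8.0157. B = V − Δ·S = 44.2604.
(2,0): S=22.8150. Δ = (V_up−V_dn)/(S_up−S_dn) = (61.7653−75.9106)/(28.9751−14.8298) = -1.0000. V = [p*·61.7653 + (1−p*)·75.9106]/1.04 = 64.4354. B = V − Δ·S = 87.2504.
(2,1): S=44.5770. Δ = (V_up−V_dn)/(S_up−S_dn) = (34.1276−61.7653)/(56.6128−28.9750) = -1.0000. V = [p*·34.1276 + (1−p*)·61.7653]/1.04 = 42.6734. B = V − Δ·S = 87.2504.
(2,2): S=87.0966. Δ = (V_up−V_dn)/(S_up−S_dn) = (8.0157−34.1276)/(110.6127−56.6128) = -0.4836. V = [p*·8.0157 + (1−p*)·34.1276]/1.04 = 17.0215. B = V − Δ·S = 59.1375.
(1,0): S=35.1000. Δ = (V_up−V_dn)/(S_up−S_dn) = (42.6734−64.4354)/(44.5770−22.8150) = -1.0000. V = [p*·42.6734 + (1−p*)·64.4354]/1.04 = 48.7946. B = V − Δ·S = 83.8946.
(1,1): S=68.5800. Δ = (V_up−V_dn)/(S_up−S_dn) = (17.0215−42.6734)/(87.0966−44.5770) = -0.6033. V = [p*·17.0215 + (1−p*)·42.6734]/1.04 = 25.5168. B = V − Δ·S = 66.8908.
(0,0): S=54.0000. Δ = (V_up−V_dn)/(S_up−S_dn) = (25.5168−48.7946)/(68.5800−35.1000) = -0.6953. V = [p*·25.5168 + (1−p*)·48.7946]/1.04 = 32.8386. B = V − Δ·S = 70.3833.
The time-0 hedge costs 32.8386, which is the no-arbitrage price.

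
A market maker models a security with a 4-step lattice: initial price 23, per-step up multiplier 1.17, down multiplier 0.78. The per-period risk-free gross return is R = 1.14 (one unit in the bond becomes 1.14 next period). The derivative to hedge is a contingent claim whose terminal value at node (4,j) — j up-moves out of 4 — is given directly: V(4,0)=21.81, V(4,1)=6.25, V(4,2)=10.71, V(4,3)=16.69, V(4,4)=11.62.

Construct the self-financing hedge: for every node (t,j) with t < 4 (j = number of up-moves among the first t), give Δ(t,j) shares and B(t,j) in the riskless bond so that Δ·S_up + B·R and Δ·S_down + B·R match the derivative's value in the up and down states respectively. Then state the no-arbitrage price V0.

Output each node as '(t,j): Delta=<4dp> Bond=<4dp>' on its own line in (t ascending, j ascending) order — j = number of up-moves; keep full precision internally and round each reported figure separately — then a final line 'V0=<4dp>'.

(0,0): Delta=-0.2066 Bond=12.3372
(1,0): Delta=0.6199 Bond=-0.7634
(1,1): Delta=-0.2525 Bond=15.3001
(2,0): Delta=0.4693 Bond=1.2365
(2,1): Delta=0.6283 Bond=-1.0459
(2,2): Delta=-0.3015 Bond=18.9828
(3,0): Delta=-3.6554 Bond=46.4298
(3,1): Delta=0.6985 Bond=-2.3421
(3,2): Delta=0.6244 Bond=-1.0965
(3,3): Delta=-0.3529 Bond=23.5351
V0=7.5850

No-arbitrage ⇒ martingale measure with p* = (R−d)/(u−d) = 0.9231.
Payoff layer (t=4): V(4,0)=21.8100, V(4,1)=6.2500, V(4,2)=10.7100, V(4,3)=16.6900, V(4,4)=11.6200
  t=3,j=0: stock 10.9147 → up 12.7702 (V=6.2500), down 8.5135 (V=21.8100). Price 6.5324; hedge Δ=-3.6554, bond B=46.4298.
  t=3,j=1: stock 16.3720 → up 19.1553 (V=10.7100), down 12.7702 (V=6.2500). Price 9.0938; hedge Δ=0.6985, bond B=-2.3421.
  t=3,j=2: stock 24.5581 → up 28.7329 (V=16.6900), down 19.1553 (V=10.7100). Price 14.2368; hedge Δ=0.6244, bond B=-1.0965.
  t=3,j=3: stock 36.8371 → up 43.0994 (V=11.6200), down 28.7329 (V=16.6900). Price 10.5351; hedge Δ=-0.3529, bond B=23.5351.
  t=2,j=0: stock 13.9932 → up 16.3720 (V=9.0938), down 10.9147 (V=6.5324). Price 7.8042; hedge Δ=0.4693, bond B=1.2365.
  t=2,j=1: stock 20.9898 → up 24.5581 (V=14.2368), down 16.3720 (V=9.0938). Price 12.1414; hedge Δ=0.6283, bond B=-1.0459.
  t=2,j=2: stock 31.4847 → up 36.8371 (V=10.5351), down 24.5581 (V=14.2368). Price 9.4911; hedge Δ=-0.3015, bond B=18.9828.
  t=1,j=0: stock 17.9400 → up 20.9898 (V=12.1414), down 13.9932 (V=7.8042). Price 10.3577; hedge Δ=0.6199, bond B=-0.7634.
  t=1,j=1: stock 26.9100 → up 31.4847 (V=9.4911), down 20.9898 (V=12.1414). Price 8.5043; hedge Δ=-0.2525, bond B=15.3001.
  t=0,j=0: stock 23.0000 → up 26.9100 (V=8.5043), down 17.9400 (V=10.3577). Price 7.5850; hedge Δ=-0.2066, bond B=12.3372.
The time-0 hedge costs 7.5850, which is the no-arbitrage price.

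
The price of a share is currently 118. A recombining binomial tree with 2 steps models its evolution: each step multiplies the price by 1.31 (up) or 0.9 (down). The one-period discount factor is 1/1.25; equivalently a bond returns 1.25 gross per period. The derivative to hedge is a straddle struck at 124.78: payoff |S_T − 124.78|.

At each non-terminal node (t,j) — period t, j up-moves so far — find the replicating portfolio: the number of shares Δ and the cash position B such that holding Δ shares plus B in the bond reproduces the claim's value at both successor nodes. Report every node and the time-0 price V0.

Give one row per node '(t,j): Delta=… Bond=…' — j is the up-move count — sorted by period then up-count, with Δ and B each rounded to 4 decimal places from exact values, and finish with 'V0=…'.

(0,0): Delta=0.8587 Bond=-62.3830
(1,0): Delta=-0.3412 Bond=49.4521
(1,1): Delta=1.0000 Bond=-99.8240
V0=38.9412

No-arbitrage ⇒ martingale measure with p* = (R−d)/(u−d) = 0.8537.
Payoff layer (t=2): V(2,0)=29.2000, V(2,1)=14.3420, V(2,2)=77.7198
Node (1,0) S=106.2000: V=(p*·14.3420+(1−p*)·29.2000)/1.25=13.2131; Δ=(14.3420−29.2000)/(139.1220−95.5800)=-0.3412; B=V−Δ·S=49.4521
Node (1,1) S=154.5800: V=(p*·77.7198+(1−p*)·14.3420)/1.25=54.7560; Δ=(77.7198−14.3420)/(202.4998−139.1220)=1.0000; B=V−Δ·S=-99.8240
Node (0,0) S=118.0000: V=(p*·54.7560+(1−p*)·13.2131)/1.25=38.9412; Δ=(54.7560−13.2131)/(154.5800−106.2000)=0.8587; B=V−Δ·S=-62.3830
Root portfolio cost Δ·118+B reproduces V0=38.9412.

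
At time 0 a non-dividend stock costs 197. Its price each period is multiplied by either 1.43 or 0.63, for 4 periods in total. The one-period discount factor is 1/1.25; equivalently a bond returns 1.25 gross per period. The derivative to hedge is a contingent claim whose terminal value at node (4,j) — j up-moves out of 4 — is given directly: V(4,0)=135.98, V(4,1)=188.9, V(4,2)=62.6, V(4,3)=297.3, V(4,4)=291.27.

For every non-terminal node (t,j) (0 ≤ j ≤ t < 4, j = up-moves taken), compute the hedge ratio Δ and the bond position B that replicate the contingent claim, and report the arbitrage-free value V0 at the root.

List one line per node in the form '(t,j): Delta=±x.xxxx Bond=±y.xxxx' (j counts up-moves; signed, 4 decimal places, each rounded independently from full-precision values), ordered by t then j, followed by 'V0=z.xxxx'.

The replicating-portfolio and risk-neutral prices coincide; use p* = (1.25−0.63)/(1.43−0.63) = 0.7750 for the latter.
At expiry t=4: V(4,0)=135.9800, V(4,1)=188.9000, V(4,2)=62.6000, V(4,3)=297.3000, V(4,4)=291.2700
Node (3,0) S=49.2593: V=(p*·188.9000+(1−p*)·135.9800)/1.25=141.5944; Δ=(188.9000−135.9800)/(70.4407−31.0333)=1.3429; B=V−Δ·S=75.4444
Node (3,1) S=111.8107: V=(p*·62.6000+(1−p*)·188.9000)/1.25=72.8140; Δ=(62.6000−188.9000)/(159.8893−70.4407)=-1.4120; B=V−Δ·S=230.6890
Node (3,2) S=253.7925: V=(p*·297.3000+(1−p*)·62.6000)/1.25=195.5940; Δ=(297.3000−62.6000)/(362.9233−159.8893)=1.1560; B=V−Δ·S=-97.7810
Node (3,3) S=576.0688: V=(p*·291.2700+(1−p*)·297.3000)/1.25=234.1014; Δ=(291.2700−297.3000)/(823.7784−362.9233)=-0.0131; B=V−Δ·S=241.6389
Node (2,0) S=78.1893: V=(p*·72.8140+(1−p*)·141.5944)/1.25=70.6317; Δ=(72.8140−141.5944)/(111.8107−49.2593)=-1.0996; B=V−Δ·S=156.6072
Node (2,1) S=177.4773: V=(p*·195.5940+(1−p*)·72.8140)/1.25=134.3748; Δ=(195.5940−72.8140)/(253.7925−111.8107)=0.8648; B=V−Δ·S=-19.1002
Node (2,2) S=402.8453: V=(p*·234.1014+(1−p*)·195.5940)/1.25=180.3498; Δ=(234.1014−195.5940)/(576.0688−253.7925)=0.1195; B=V−Δ·S=132.2155
Node (1,0) S=124.1100: V=(p*·134.3748+(1−p*)·70.6317)/1.25=96.0261; Δ=(134.3748−70.6317)/(177.4773−78.1893)=0.6420; B=V−Δ·S=16.3472
Node (1,1) S=281.7100: V=(p*·180.3498+(1−p*)·134.3748)/1.25=136.0043; Δ=(180.3498−134.3748)/(402.8453−177.4773)=0.2040; B=V−Δ·S=78.5356
Node (0,0) S=197.0000: V=(p*·136.0043+(1−p*)·96.0261)/1.25=101.6074; Δ=(136.0043−96.0261)/(281.7100−124.1100)=0.2537; B=V−Δ·S=51.6346
Self-financing check: at every node Δ·S+B equals the discounted successor values.

(0,0): Delta=0.2537 Bond=51.6346
(1,0): Delta=0.6420 Bond=16.3472
(1,1): Delta=0.2040 Bond=78.5356
(2,0): Delta=-1.0996 Bond=156.6072
(2,1): Delta=0.8648 Bond=-19.1002
(2,2): Delta=0.1195 Bond=132.2155
(3,0): Delta=1.3429 Bond=75.4444
(3,1): Delta=-1.4120 Bond=230.6890
(3,2): Delta=1.1560 Bond=-97.7810
(3,3): Delta=-0.0131 Bond=241.6389
V0=101.6074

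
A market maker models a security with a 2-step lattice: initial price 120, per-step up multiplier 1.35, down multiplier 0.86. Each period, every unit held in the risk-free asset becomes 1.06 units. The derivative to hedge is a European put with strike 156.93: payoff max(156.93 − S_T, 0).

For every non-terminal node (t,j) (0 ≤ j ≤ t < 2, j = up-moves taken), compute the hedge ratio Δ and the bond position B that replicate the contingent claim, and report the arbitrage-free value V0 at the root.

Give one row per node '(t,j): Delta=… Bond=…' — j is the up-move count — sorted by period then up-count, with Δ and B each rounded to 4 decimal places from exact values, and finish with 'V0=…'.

(0,0): Delta=-0.5955 Bond=100.2847
(1,0): Delta=-1.0000 Bond=148.0472
(1,1): Delta=-0.2218 Bond=45.7711
V0=28.8258

No-arbitrage ⇒ martingale measure with p* = (R−d)/(u−d) = 0.4082.
Terminal values V(2,·): V(2,0)=68.1780, V(2,1)=17.6100, V(2,2)=0.0000
Node (1,0) S=103.2000: V=(p*·17.6100+(1−p*)·68.1780)/1.06=44.8472; Δ=(17.6100−68.1780)/(139.3200−88.7520)=-1.0000; B=V−Δ·S=148.0472
Node (1,1) S=162.0000: V=(p*·0.0000+(1−p*)·17.6100)/1.06=9.8323; Δ=(0.0000−17.6100)/(218.7000−139.3200)=-0.2218; B=V−Δ·S=45.7711
Node (0,0) S=120.0000: V=(p*·9.8323+(1−p*)·44.8472)/1.06=28.8258; Δ=(9.8323−44.8472)/(162.0000−103.2000)=-0.5955; B=V−Δ·S=100.2847
Check: Δ(0,0)·S0 + B(0,0) = 28.8258 = V0.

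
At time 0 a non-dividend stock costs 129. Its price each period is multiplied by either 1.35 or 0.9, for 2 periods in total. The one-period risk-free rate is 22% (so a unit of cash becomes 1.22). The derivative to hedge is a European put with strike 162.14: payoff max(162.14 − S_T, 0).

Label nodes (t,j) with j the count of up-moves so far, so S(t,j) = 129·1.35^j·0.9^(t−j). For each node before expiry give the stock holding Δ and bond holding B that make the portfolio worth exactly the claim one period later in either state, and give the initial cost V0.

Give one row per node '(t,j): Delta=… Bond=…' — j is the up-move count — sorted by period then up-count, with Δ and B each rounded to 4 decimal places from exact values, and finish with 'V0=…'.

Since d<R<u, set p* = (R−d)/(u−d) = 0.7111; price each node as the discounted p*-expectation of its children.
At expiry t=2: V(2,0)=57.6500, V(2,1)=5.4050, V(2,2)=0.0000
  t=1,j=0: stock 116.1000 → up 156.7350 (V=5.4050), down 104.4900 (V=57.6500). Price 16.8016; hedge Δ=-1.0000, bond B=132.9016.
  t=1,j=1: stock 174.1500 → up 235.1025 (V=0.0000), down 156.7350 (V=5.4050). Price 1.2799; hedge Δ=-0.0690, bond B=13.2910.
  t=0,j=0: stock 129.0000 → up 174.1500 (V=1.2799), down 116.1000 (V=16.8016). Price 4.7245; hedge Δ=-0.2674, bond B=39.2174.
Check: Δ(0,0)·S0 + B(0,0) = 4.7245 = V0.

(0,0): Delta=-0.2674 Bond=39.2174
(1,0): Delta=-1.0000 Bond=132.9016
(1,1): Delta=-0.0690 Bond=13.2910
V0=4.7245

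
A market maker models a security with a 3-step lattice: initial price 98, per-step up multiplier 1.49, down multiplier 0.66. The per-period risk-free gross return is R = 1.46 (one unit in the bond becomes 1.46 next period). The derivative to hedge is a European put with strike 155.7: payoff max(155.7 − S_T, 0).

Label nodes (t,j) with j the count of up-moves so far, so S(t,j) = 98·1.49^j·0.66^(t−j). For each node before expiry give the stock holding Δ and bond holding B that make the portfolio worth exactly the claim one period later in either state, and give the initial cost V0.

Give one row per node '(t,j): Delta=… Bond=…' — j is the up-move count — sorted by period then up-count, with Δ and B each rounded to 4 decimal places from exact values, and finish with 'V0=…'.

Since d<R<u, set p* = (R−d)/(u−d) = 0.9639; price each node as the discounted p*-expectation of its children.
Terminal values V(3,·): V(3,0)=127.5254, V(3,1)=92.0937, V(3,2)=12.1039, V(3,3)=0.0000
Node (2,0) S=42.6888: V=(p*·92.0937+(1−p*)·127.5254)/1.46=63.9550; Δ=(92.0937−127.5254)/(63.6063−28.1746)=-1.0000; B=V−Δ·S=106.6438
Node (2,1) S=96.3732: V=(p*·12.1039+(1−p*)·92.0937)/1.46=10.2706; Δ=(12.1039−92.0937)/(143.5961−63.6063)=-1.0000; B=V−Δ·S=106.6438
Node (2,2) S=217.5698: V=(p*·0.0000+(1−p*)·12.1039)/1.46=0.2997; Δ=(0.0000−12.1039)/(324.1790−143.5961)=-0.0670; B=V−Δ·S=14.8827
Node (1,0) S=64.6800: V=(p*·10.2706+(1−p*)·63.9550)/1.46=8.3637; Δ=(10.2706−63.9550)/(96.3732−42.6888)=-1.0000; B=V−Δ·S=73.0437
Node (1,1) S=146.0200: V=(p*·0.2997+(1−p*)·10.2706)/1.46=0.4521; Δ=(0.2997−10.2706)/(217.5698−96.3732)=-0.0823; B=V−Δ·S=12.4653
Node (0,0) S=98.0000: V=(p*·0.4521+(1−p*)·8.3637)/1.46=0.5055; Δ=(0.4521−8.3637)/(146.0200−64.6800)=-0.0973; B=V−Δ·S=10.0376
Root portfolio cost Δ·98+B reproduces V0=0.5055.

(0,0): Delta=-0.0973 Bond=10.0376
(1,0): Delta=-1.0000 Bond=73.0437
(1,1): Delta=-0.0823 Bond=12.4653
(2,0): Delta=-1.0000 Bond=106.6438
(2,1): Delta=-1.0000 Bond=106.6438
(2,2): Delta=-0.0670 Bond=14.8827
V0=0.5055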